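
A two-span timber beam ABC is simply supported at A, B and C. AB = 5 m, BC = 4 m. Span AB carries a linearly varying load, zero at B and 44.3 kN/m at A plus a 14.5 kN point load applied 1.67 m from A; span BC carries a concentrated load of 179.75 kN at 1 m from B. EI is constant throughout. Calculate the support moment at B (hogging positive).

Take M_B as the redundant. Released structure: two simple spans AB and BC with a hinge at B.
Discontinuity in slope at B on the released structure — sum the simple-span end rotations:
  span AB: triangular load, peak 44.3: 7w₀L³/(360EI) = 107.7/EI
  span AB: point load 14.5 at a = 1.67: Pab(L + a)/(6LEI) = 17.93/EI
  span BC: point load 179.75 at a = 1: Pab(L + b)/(6LEI) = 157.3/EI
  relative rotation θ_0 = (125.6 + 157.3)/EI = 282.9/EI
A unit hogging moment at B produces rotation L₁/(3EI) + L₂/(3EI) = 3/EI.
Compatibility: M_B·(L₁+L₂)/(3EI) = θ_0, giving M_B = 94.29 kN·m (hogging).

M_B = 94.29 kN·m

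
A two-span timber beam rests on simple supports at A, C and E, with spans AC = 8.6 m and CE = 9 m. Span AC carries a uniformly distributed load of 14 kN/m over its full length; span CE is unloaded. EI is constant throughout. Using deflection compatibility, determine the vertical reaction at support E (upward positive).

Take M_C as the redundant. Released structure: two simple spans AC and CE with a hinge at C.
Rotations at C on the released spans (each span's end-slope, ×1/EI):
  span AC: UDL 14: wL³/(24EI) = 371/EI
  relative rotation θ_0 = (371 + 0)/EI = 371/EI
A unit hogging moment at C produces rotation L₁/(3EI) + L₂/(3EI) = 5.867/EI.
Slope continuity at C: θ_0 = M_C·5.867/EI, so M_C = 371/5.867 = 63.24 kN·m (hogging).
Span CE, ΣM about E: R_C^{CE}·9 = 0 + 63.24, so R_C^{CE} = 7.027 kN and R_E = 0 − 7.027 = -7.027 kN.

R_E = -7.027 kN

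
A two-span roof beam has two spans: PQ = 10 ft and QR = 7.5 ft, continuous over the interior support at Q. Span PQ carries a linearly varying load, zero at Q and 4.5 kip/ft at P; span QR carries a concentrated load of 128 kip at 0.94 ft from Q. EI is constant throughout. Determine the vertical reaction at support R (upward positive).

R_R = 8.406 kip

Insert a hinge at Q; M_Q is the redundant, and each span becomes simply supported.
Discontinuity in slope at Q on the released structure — sum the simple-span end rotations:
  span PQ: triangular load, peak 4.5: 7w₀L³/(360EI) = 87.5/EI
  span QR: point load 128 at a = 0.94: Pab(L + b)/(6LEI) = 246.6/EI
  relative rotation θ_0 = (87.5 + 246.6)/EI = 334.1/EI
A unit hogging moment at Q produces rotation L₁/(3EI) + L₂/(3EI) = 5.833/EI.
Compatibility: M_Q·(L₁+L₂)/(3EI) = θ_0, giving M_Q = 57.28 kip·ft (hogging).
Span QR, ΣM about R: R_Q^{QR}·7.5 = 839.7 + 57.28, so R_Q^{QR} = 119.6 kip and R_R = 128 − 119.6 = 8.406 kip.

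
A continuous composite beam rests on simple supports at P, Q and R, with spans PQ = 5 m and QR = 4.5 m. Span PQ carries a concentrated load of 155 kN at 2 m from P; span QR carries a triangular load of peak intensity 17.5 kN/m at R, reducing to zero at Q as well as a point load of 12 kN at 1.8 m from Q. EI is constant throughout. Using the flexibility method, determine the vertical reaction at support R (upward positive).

R_R = 12.55 kN

Insert a hinge at Q; M_Q is the redundant, and each span becomes simply supported.
Discontinuity in slope at Q on the released structure — sum the simple-span end rotations:
  span PQ: point load 155 at a = 2: Pab(L + a)/(6LEI) = 217/EI
  span QR: triangular load, peak 17.5: 7w₀L³/(360EI) = 31.01/EI
  span QR: point load 12 at a = 1.8: Pab(L + b)/(6LEI) = 15.55/EI
  relative rotation θ_0 = (217 + 46.56)/EI = 263.6/EI
A unit hogging moment at Q produces rotation L₁/(3EI) + L₂/(3EI) = 3.167/EI.
Compatibility: M_Q·(L₁+L₂)/(3EI) = θ_0, giving M_Q = 83.23 kN·m (hogging).
Span QR, ΣM about R: R_Q^{QR}·4.5 = 91.46 + 83.23, so R_Q^{QR} = 38.82 kN and R_R = 51.38 − 38.82 = 12.55 kN.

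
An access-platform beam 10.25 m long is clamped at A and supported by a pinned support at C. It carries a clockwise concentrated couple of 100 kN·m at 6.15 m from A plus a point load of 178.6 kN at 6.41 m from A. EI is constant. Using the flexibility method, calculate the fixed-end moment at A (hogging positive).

Remove the prop at C; the released (primary) structure is a cantilever built in at A.
Deflection at C on the released cantilever, summing each load's contribution:
  clockwise couple 100 at a = 6.15: M₀a(2L − a)/(2EI) = 4413/EI
  point load 178.6 at a = 6.41: Pa²(3L − a)/(6EI) = 29769/EI
  δ_0 = 34182/EI
Tip deflection under a unit load at C: L³/(3EI) = 359/EI.
Compatibility at C: δ_0 − R_C·δ_{CC} = 0, so R_C = 34182/359 = 95.22 kN.
Moment equilibrium about A: M_A = Σ(load moments about A) − R_C·L = 1245 − 95.22×10.25 = 268.8 kN·m.

M_A = 268.8 kN·m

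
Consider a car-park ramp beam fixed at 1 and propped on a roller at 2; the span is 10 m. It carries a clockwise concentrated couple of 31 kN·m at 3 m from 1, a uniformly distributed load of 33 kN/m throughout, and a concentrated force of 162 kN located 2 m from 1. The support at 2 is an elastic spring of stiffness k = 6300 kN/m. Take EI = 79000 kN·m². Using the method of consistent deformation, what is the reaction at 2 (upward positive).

Release the roller at 2. Primary structure: cantilever fixed at 1.
Free-end deflection of the primary structure under the applied loading (downward +):
  clockwise couple 31 at a = 3: M₀a(2L − a)/(2EI) = 790.5/EI
  UDL 33: wL⁴/(8EI) = 41250/EI
  point load 162 at a = 2: Pa²(3L − a)/(6EI) = 3024/EI
  δ_0 = 45064/EI
Tip deflection under a unit load at 2: L³/(3EI) = 333.3/EI.
With EI = 79000 kN·m²: δ_0 = 0.57044 m and δ_{22} = 0.004219 m/kN.
Compatibility — the spring shortens by R_2/k under the reaction it provides: δ_0 − R_2·δ_{22} = R_2/k. With 1/k = 0.000159 m/kN, R_2 = δ_0 / (δ_{22} + 1/k) = 0.57044 / (0.004219 + 0.000159) = 130.3 kN.

R_2 = 130.3 kN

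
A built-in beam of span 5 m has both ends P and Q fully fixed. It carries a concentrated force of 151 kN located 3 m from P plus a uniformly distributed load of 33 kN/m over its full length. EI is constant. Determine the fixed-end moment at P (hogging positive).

Take the two fixed-end moments M_P, M_Q as redundants; the released structure is the simple span PQ.
End rotations of the released simple span under the applied load (×1/EI):
  at P: point load 151 at a = 3: Pab(L + b)/(6LEI) = 211.4/EI
  at Q: point load 151 at a = 3: Pab(L + a)/(6LEI) = 241.6/EI
  at P: UDL 33: wL³/(24EI) = 171.9/EI
  at Q: UDL 33: wL³/(24EI) = 171.9/EI
  θ_P0 = 383.3/EI,  θ_Q0 = 413.5/EI
Flexibility coefficients: a unit moment at one end gives L/(3EI) there and L/(6EI) at the far end, so f₁₁ = f₂₂ = 1.667/EI and f₁₂ = f₂₁ = 0.8333/EI.
Compatibility — zero rotation at each built-in end:
  1.667 M_P + 0.8333 M_Q = 383.3
  0.8333 M_P + 1.667 M_Q = 413.5
Solving the pair gives M_P = 141.2 kN·m and M_Q = 177.5 kN·m (hogging).

M_P = 141.2 kN·m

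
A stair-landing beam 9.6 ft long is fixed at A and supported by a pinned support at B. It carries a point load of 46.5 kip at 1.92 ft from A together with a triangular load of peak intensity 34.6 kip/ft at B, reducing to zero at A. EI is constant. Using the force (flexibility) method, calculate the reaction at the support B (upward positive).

R_B = 93.95 kip

Choose R_B as the redundant. The primary structure is the cantilever fixed at A.
Primary-structure tip deflection at B by superposition:
  point load 46.5 at a = 1.92: Pa²(3L − a)/(6EI) = 768/EI
  triangular load, peak 34.6 at the free end: 11w₀L⁴/(120EI) = 26938/EI
  δ_0 = 27706/EI
Flexibility coefficient — unit upward force at B: δ_{BB} = L³/(3EI) = 294.9/EI.
Compatibility at B: δ_0 − R_B·δ_{BB} = 0, so R_B = 27706/294.9 = 93.95 kip.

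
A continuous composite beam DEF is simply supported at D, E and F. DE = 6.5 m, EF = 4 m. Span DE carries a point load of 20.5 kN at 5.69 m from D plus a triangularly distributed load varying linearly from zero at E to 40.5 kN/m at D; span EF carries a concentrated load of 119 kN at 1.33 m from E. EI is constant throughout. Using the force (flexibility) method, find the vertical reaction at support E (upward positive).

Take M_E as the redundant. Released structure: two simple spans DE and EF with a hinge at E.
Discontinuity in slope at E on the released structure — sum the simple-span end rotations:
  span DE: point load 20.5 at a = 5.69: Pab(L + a)/(6LEI) = 29.53/EI
  span DE: triangular load, peak 40.5: 7w₀L³/(360EI) = 216.3/EI
  span EF: point load 119 at a = 1.33: Pab(L + b)/(6LEI) = 117.4/EI
  relative rotation θ_0 = (245.8 + 117.4)/EI = 363.2/EI
A unit hogging moment at E produces rotation L₁/(3EI) + L₂/(3EI) = 3.5/EI.
Compatibility: M_E·(L₁+L₂)/(3EI) = θ_0, giving M_E = 103.8 kN·m (hogging).
Span DE, ΣM about D with M_E applied at E: R_E^{DE}·6.5 = 401.8 + 103.8, so R_E^{DE} = 77.79 kN and R_D = 152.1 − 77.79 = 74.34 kN.
Span EF, ΣM about F: R_E^{EF}·4 = 317.7 + 103.8, so R_E^{EF} = 105.4 kN and R_F = 119 − 105.4 = 13.62 kN.
R_E = 77.79 + 105.4 = 183.2 kN.

R_E = 183.2 kN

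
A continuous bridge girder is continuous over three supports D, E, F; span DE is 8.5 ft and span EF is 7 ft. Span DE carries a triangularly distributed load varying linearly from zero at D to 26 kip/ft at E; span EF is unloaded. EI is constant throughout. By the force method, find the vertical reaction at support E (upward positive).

R_E = 91.56 kip

Take M_E as the redundant. Released structure: two simple spans DE and EF with a hinge at E.
Discontinuity in slope at E on the released structure — sum the simple-span end rotations:
  span DE: triangular load, peak 26: w₀L³/(45EI) = 354.8/EI
  relative rotation θ_0 = (354.8 + 0)/EI = 354.8/EI
A unit hogging moment at E produces rotation L₁/(3EI) + L₂/(3EI) = 5.167/EI.
Compatibility: M_E·(L₁+L₂)/(3EI) = θ_0, giving M_E = 68.68 kip·ft (hogging).
Span DE, ΣM about D with M_E applied at E: R_E^{DE}·8.5 = 626.2 + 68.68, so R_E^{DE} = 81.75 kip and R_D = 110.5 − 81.75 = 28.75 kip.
Span EF, ΣM about F: R_E^{EF}·7 = 0 + 68.68, so R_E^{EF} = 9.811 kip and R_F = 0 − 9.811 = -9.811 kip.
R_E = 81.75 + 9.811 = 91.56 kip.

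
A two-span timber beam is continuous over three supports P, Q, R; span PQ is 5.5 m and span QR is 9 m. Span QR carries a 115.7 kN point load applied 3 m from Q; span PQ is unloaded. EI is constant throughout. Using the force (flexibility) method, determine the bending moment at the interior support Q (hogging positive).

M_Q = 119.7 kN·m

Release continuity at Q by inserting a hinge; the redundant is the internal moment M_Q. The primary structure is two simply-supported spans PQ and QR.
Rotations at Q on the released spans (each span's end-slope, ×1/EI):
  span QR: point load 115.7 at a = 3: Pab(L + b)/(6LEI) = 578.5/EI
  relative rotation θ_0 = (0 + 578.5)/EI = 578.5/EI
A unit hogging moment at Q produces rotation L₁/(3EI) + L₂/(3EI) = 4.833/EI.
Slope continuity at Q: θ_0 = M_Q·4.833/EI, so M_Q = 578.5/4.833 = 119.7 kN·m (hogging).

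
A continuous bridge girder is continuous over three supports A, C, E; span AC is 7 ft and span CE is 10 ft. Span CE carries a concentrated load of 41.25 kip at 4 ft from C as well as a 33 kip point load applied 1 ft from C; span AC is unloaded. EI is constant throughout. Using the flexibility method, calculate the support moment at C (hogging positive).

M_C = 63.19 kip·ft

Release continuity at C by inserting a hinge; the redundant is the internal moment M_C. The primary structure is two simply-supported spans AC and CE.
Rotations at C on the released spans (each span's end-slope, ×1/EI):
  span CE: point load 41.25 at a = 4: Pab(L + b)/(6LEI) = 264/EI
  span CE: point load 33 at a = 1: Pab(L + b)/(6LEI) = 94.05/EI
  relative rotation θ_0 = (0 + 358.1)/EI = 358.1/EI
A unit hogging moment at C produces rotation L₁/(3EI) + L₂/(3EI) = 5.667/EI.
Compatibility: M_C·(L₁+L₂)/(3EI) = θ_0, giving M_C = 63.19 kip·ft (hogging).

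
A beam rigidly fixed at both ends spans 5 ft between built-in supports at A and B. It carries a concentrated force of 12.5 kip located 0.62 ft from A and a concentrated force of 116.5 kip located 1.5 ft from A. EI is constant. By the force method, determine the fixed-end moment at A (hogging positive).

M_A = 91.57 kip·ft

Take the two fixed-end moments M_A, M_B as redundants; the released structure is the simple span AB.
End rotations of the released simple span under the applied load (×1/EI):
  at A: point load 12.5 at a = 0.62: Pab(L + b)/(6LEI) = 10.61/EI
  at B: point load 12.5 at a = 0.62: Pab(L + a)/(6LEI) = 6.359/EI
  at A: point load 116.5 at a = 1.5: Pab(L + b)/(6LEI) = 173.3/EI
  at B: point load 116.5 at a = 1.5: Pab(L + a)/(6LEI) = 132.5/EI
  θ_A0 = 183.9/EI,  θ_B0 = 138.9/EI
Flexibility coefficients: a unit moment at one end gives L/(3EI) there and L/(6EI) at the far end, so f₁₁ = f₂₂ = 1.667/EI and f₁₂ = f₂₁ = 0.8333/EI.
Compatibility — zero rotation at each built-in end:
  1.667 M_A + 0.8333 M_B = 183.9
  0.8333 M_A + 1.667 M_B = 138.9
Solving the pair gives M_A = 91.57 kip·ft and M_B = 37.54 kip·ft (hogging).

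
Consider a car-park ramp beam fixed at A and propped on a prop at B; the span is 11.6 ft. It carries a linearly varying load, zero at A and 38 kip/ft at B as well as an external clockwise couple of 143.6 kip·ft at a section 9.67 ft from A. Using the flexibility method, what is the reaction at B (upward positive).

R_B = 139.3 kip

Choose R_B as the redundant. The primary structure is the cantilever fixed at A.
Downward deflection at the released point B due to the loads:
  triangular load, peak 38 at the free end: 11w₀L⁴/(120EI) = 63071/EI
  clockwise couple 143.6 at a = 9.67: M₀a(2L − a)/(2EI) = 9394/EI
  δ_0 = 72465/EI
Flexibility coefficient — unit upward force at B: δ_{BB} = L³/(3EI) = 520.3/EI.
The prop prevents deflection at B: R_B = δ_0/δ_{BB} = 72465/520.3 = 139.3 kip.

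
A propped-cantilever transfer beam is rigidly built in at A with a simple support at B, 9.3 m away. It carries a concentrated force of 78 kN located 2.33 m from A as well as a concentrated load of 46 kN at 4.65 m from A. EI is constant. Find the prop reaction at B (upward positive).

Remove the prop at B; the released (primary) structure is a cantilever built in at A.
Primary-structure tip deflection at B by superposition:
  point load 78 at a = 2.33: Pa²(3L − a)/(6EI) = 1805/EI
  point load 46 at a = 4.65: Pa²(3L − a)/(6EI) = 3854/EI
  δ_0 = 5659/EI
Tip deflection under a unit load at B: L³/(3EI) = 268.1/EI.
The prop prevents deflection at B: R_B = δ_0/δ_{BB} = 5659/268.1 = 21.11 kN.

R_B = 21.11 kN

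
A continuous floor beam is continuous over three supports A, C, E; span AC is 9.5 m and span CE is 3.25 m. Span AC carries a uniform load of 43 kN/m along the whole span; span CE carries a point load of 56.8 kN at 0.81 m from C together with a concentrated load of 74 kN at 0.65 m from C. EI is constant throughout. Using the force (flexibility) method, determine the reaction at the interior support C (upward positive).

Take M_C as the redundant. Released structure: two simple spans AC and CE with a hinge at C.
End slopes at the hinge C, treating each span as simply supported:
  span AC: UDL 43: wL³/(24EI) = 1536/EI
  span CE: point load 56.8 at a = 0.81: Pab(L + b)/(6LEI) = 32.76/EI
  span CE: point load 74 at a = 0.65: Pab(L + b)/(6LEI) = 37.52/EI
  relative rotation θ_0 = (1536 + 70.27)/EI = 1606/EI
A unit hogging moment at C produces rotation L₁/(3EI) + L₂/(3EI) = 4.25/EI.
Slope continuity at C: θ_0 = M_C·4.25/EI, so M_C = 1606/4.25 = 378 kN·m (hogging).
Span AC, ΣM about A with M_C applied at C: R_C^{AC}·9.5 = 1940 + 378, so R_C^{AC} = 244 kN and R_A = 408.5 − 244 = 164.5 kN.
Span CE, ΣM about E: R_C^{CE}·3.25 = 331 + 378, so R_C^{CE} = 218.1 kN and R_E = 130.8 − 218.1 = -87.34 kN.
R_C = 244 + 218.1 = 462.2 kN.

R_C = 462.2 kN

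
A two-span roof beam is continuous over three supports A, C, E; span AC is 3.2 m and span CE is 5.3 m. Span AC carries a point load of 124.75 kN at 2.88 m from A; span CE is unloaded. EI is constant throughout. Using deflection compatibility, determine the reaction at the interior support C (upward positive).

Release continuity at C by inserting a hinge; the redundant is the internal moment M_C. The primary structure is two simply-supported spans AC and CE.
End slopes at the hinge C, treating each span as simply supported:
  span AC: point load 124.75 at a = 2.88: Pab(L + a)/(6LEI) = 36.41/EI
  relative rotation θ_0 = (36.41 + 0)/EI = 36.41/EI
A unit hogging moment at C produces rotation L₁/(3EI) + L₂/(3EI) = 2.833/EI.
Compatibility: M_C·(L₁+L₂)/(3EI) = θ_0, giving M_C = 12.85 kN·m (hogging).
Span AC, ΣM about A with M_C applied at C: R_C^{AC}·3.2 = 359.3 + 12.85, so R_C^{AC} = 116.3 kN and R_A = 124.8 − 116.3 = 8.46 kN.
Span CE, ΣM about E: R_C^{CE}·5.3 = 0 + 12.85, so R_C^{CE} = 2.424 kN and R_E = 0 − 2.424 = -2.424 kN.
R_C = 116.3 + 2.424 = 118.7 kN.

R_C = 118.7 kN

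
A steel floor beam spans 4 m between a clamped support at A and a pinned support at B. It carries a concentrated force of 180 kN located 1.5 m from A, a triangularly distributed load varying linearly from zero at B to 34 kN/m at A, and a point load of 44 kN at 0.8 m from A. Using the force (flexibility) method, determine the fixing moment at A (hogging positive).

M_A = 198.7 kN·m

Release the roller at B. Primary structure: cantilever fixed at A.
Free-end deflection of the primary structure under the applied loading (downward +):
  point load 180 at a = 1.5: Pa²(3L − a)/(6EI) = 708.8/EI
  triangular load, peak 34 at the fixed end: w₀L⁴/(30EI) = 290.1/EI
  point load 44 at a = 0.8: Pa²(3L − a)/(6EI) = 52.57/EI
  δ_0 = 1051/EI
Flexibility coefficient — unit upward force at B: δ_{BB} = L³/(3EI) = 21.33/EI.
The prop prevents deflection at B: R_B = δ_0/δ_{BB} = 1051/21.33 = 49.29 kN.
Moment equilibrium about A: M_A = Σ(load moments about A) − R_B·L = 395.9 − 49.29×4 = 198.7 kN·m.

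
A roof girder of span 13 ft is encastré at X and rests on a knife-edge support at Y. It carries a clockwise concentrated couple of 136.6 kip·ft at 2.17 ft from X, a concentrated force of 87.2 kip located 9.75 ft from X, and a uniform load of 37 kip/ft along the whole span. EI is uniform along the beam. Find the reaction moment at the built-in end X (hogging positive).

Choose R_Y as the redundant. The primary structure is the cantilever fixed at X.
Downward deflection at the released point Y due to the loads:
  clockwise couple 136.6 at a = 2.17: M₀a(2L − a)/(2EI) = 3532/EI
  point load 87.2 at a = 9.75: Pa²(3L − a)/(6EI) = 40411/EI
  UDL 37: wL⁴/(8EI) = 132095/EI
  δ_0 = 176038/EI
Flexibility coefficient — unit upward force at Y: δ_{YY} = L³/(3EI) = 732.3/EI.
The prop prevents deflection at Y: R_Y = δ_0/δ_{YY} = 176038/732.3 = 240.4 kip.
Moment equilibrium about X: M_X = Σ(load moments about X) − R_Y·L = 4113 − 240.4×13 = 988.4 kip·ft.

M_X = 988.4 kip·ft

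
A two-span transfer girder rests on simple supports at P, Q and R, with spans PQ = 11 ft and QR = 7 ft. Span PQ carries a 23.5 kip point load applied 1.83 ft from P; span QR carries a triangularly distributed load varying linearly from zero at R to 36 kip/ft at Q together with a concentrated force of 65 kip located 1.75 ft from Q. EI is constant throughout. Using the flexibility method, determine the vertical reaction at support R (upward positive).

R_R = 45.74 kip

Release continuity at Q by inserting a hinge; the redundant is the internal moment M_Q. The primary structure is two simply-supported spans PQ and QR.
Rotations at Q on the released spans (each span's end-slope, ×1/EI):
  span PQ: point load 23.5 at a = 1.83: Pab(L + a)/(6LEI) = 76.66/EI
  span QR: triangular load, peak 36: w₀L³/(45EI) = 274.4/EI
  span QR: point load 65 at a = 1.75: Pab(L + b)/(6LEI) = 174.2/EI
  relative rotation θ_0 = (76.66 + 448.6)/EI = 525.2/EI
A unit hogging moment at Q produces rotation L₁/(3EI) + L₂/(3EI) = 6/EI.
Compatibility: M_Q·(L₁+L₂)/(3EI) = θ_0, giving M_Q = 87.54 kip·ft (hogging).
Span QR, ΣM about R: R_Q^{QR}·7 = 929.2 + 87.54, so R_Q^{QR} = 145.3 kip and R_R = 191 − 145.3 = 45.74 kip.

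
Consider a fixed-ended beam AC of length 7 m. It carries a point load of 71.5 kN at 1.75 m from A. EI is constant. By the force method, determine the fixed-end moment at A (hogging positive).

M_A = 70.38 kN·m

Take the two fixed-end moments M_A, M_C as redundants; the released structure is the simple span AC.
End rotations of the released simple span under the applied load (×1/EI):
  at A: point load 71.5 at a = 1.75: Pab(L + b)/(6LEI) = 191.6/EI
  at C: point load 71.5 at a = 1.75: Pab(L + a)/(6LEI) = 136.9/EI
  θ_A0 = 191.6/EI,  θ_C0 = 136.9/EI
Flexibility coefficients: a unit moment at one end gives L/(3EI) there and L/(6EI) at the far end, so f₁₁ = f₂₂ = 2.333/EI and f₁₂ = f₂₁ = 1.167/EI.
Compatibility — zero rotation at each built-in end:
  2.333 M_A + 1.167 M_C = 191.6
  1.167 M_A + 2.333 M_C = 136.9
Solving the pair gives M_A = 70.38 kN·m and M_C = 23.46 kN·m (hogging).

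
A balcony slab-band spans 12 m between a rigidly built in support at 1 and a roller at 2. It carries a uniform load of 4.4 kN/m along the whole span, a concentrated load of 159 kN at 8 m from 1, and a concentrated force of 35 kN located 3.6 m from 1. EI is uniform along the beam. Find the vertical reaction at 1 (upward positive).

Take the reaction at 2 as the redundant and release it; the primary structure is a cantilever fixed at 1.
Primary-structure tip deflection at 2 by superposition:
  UDL 4.4: wL⁴/(8EI) = 11405/EI
  point load 159 at a = 8: Pa²(3L − a)/(6EI) = 47488/EI
  point load 35 at a = 3.6: Pa²(3L − a)/(6EI) = 2449/EI
  δ_0 = 61342/EI
Flexibility coefficient — unit upward force at 2: δ_{22} = L³/(3EI) = 576/EI.
Compatibility at 2: δ_0 − R_2·δ_{22} = 0, so R_2 = 61342/576 = 106.5 kN.
Vertical equilibrium: R_1 = ΣP − R_2 = 246.8 − 106.5 = 140.3 kN.

R_1 = 140.3 kN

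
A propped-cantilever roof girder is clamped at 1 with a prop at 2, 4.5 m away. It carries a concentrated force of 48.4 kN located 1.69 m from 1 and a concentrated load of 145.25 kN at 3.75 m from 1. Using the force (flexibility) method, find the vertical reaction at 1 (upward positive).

Release the roller at 2. Primary structure: cantilever fixed at 1.
Free-end deflection of the primary structure under the applied loading (downward +):
  point load 48.4 at a = 1.69: Pa²(3L − a)/(6EI) = 272.1/EI
  point load 145.25 at a = 3.75: Pa²(3L − a)/(6EI) = 3319/EI
  δ_0 = 3591/EI
Flexibility coefficient — unit upward force at 2: δ_{22} = L³/(3EI) = 30.38/EI.
Compatibility at 2: δ_0 − R_2·δ_{22} = 0, so R_2 = 3591/30.38 = 118.2 kN.
Vertical equilibrium: R_1 = ΣP − R_2 = 193.7 − 118.2 = 75.42 kN.

R_1 = 75.42 kN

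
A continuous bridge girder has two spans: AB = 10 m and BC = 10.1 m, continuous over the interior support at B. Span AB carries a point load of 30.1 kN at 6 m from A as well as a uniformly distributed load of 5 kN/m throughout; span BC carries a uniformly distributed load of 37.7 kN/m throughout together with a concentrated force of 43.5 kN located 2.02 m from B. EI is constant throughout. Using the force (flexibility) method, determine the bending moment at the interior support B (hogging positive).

Take M_B as the redundant. Released structure: two simple spans AB and BC with a hinge at B.
Discontinuity in slope at B on the released structure — sum the simple-span end rotations:
  span AB: point load 30.1 at a = 6: Pab(L + a)/(6LEI) = 192.6/EI
  span AB: UDL 5: wL³/(24EI) = 208.3/EI
  span BC: UDL 37.7: wL³/(24EI) = 1618/EI
  span BC: point load 43.5 at a = 2.02: Pab(L + b)/(6LEI) = 213/EI
  relative rotation θ_0 = (401 + 1831)/EI = 2232/EI
A unit hogging moment at B produces rotation L₁/(3EI) + L₂/(3EI) = 6.7/EI.
Compatibility: M_B·(L₁+L₂)/(3EI) = θ_0, giving M_B = 333.2 kN·m (hogging).

M_B = 333.2 kN·m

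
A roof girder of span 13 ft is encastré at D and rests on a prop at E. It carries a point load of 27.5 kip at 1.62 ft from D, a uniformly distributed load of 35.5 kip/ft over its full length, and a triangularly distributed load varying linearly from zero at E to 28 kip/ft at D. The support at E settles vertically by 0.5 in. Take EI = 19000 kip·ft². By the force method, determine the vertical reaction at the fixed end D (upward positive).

R_D = 462 kip

Take the reaction at E as the redundant and release it; the primary structure is a cantilever fixed at D.
Free-end deflection of the primary structure under the applied loading (downward +):
  point load 27.5 at a = 1.62: Pa²(3L − a)/(6EI) = 449.6/EI
  UDL 35.5: wL⁴/(8EI) = 126739/EI
  triangular load, peak 28 at the fixed end: w₀L⁴/(30EI) = 26657/EI
  δ_0 = 153846/EI
Tip deflection under a unit load at E: L³/(3EI) = 732.3/EI.
With EI = 19000 kip·ft²: δ_0 = 8.0972 ft and δ_{EE} = 0.038544 ft/kip.
Compatibility — the beam at E must follow the support down by 0.04167 ft: δ_0 − R_E·δ_{EE} = 0.04167, so R_E = (8.0972 − 0.04167)/0.038544 = 209 kip.
Vertical equilibrium: R_D = ΣP − R_E = 671 − 209 = 462 kip.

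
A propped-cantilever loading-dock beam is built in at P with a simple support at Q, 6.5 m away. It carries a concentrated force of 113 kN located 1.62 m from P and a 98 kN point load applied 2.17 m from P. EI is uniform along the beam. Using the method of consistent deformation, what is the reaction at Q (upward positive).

R_Q = 24.21 kN

Take the reaction at Q as the redundant and release it; the primary structure is a cantilever fixed at P.
Primary-structure tip deflection at Q by superposition:
  point load 113 at a = 1.62: Pa²(3L − a)/(6EI) = 883.7/EI
  point load 98 at a = 2.17: Pa²(3L − a)/(6EI) = 1333/EI
  δ_0 = 2217/EI
Flexibility coefficient — unit upward force at Q: δ_{QQ} = L³/(3EI) = 91.54/EI.
The prop prevents deflection at Q: R_Q = δ_0/δ_{QQ} = 2217/91.54 = 24.21 kN.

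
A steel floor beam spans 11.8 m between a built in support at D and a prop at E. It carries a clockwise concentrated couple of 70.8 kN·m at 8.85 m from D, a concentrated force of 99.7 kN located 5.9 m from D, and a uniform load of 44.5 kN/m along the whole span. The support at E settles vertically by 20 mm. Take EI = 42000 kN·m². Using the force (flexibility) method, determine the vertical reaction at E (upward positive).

Release the roller at E. Primary structure: cantilever fixed at D.
Deflection at E on the released cantilever, summing each load's contribution:
  clockwise couple 70.8 at a = 8.85: M₀a(2L − a)/(2EI) = 4621/EI
  point load 99.7 at a = 5.9: Pa²(3L − a)/(6EI) = 17064/EI
  UDL 44.5: wL⁴/(8EI) = 107845/EI
  δ_0 = 129529/EI
Tip deflection under a unit load at E: L³/(3EI) = 547.7/EI.
With EI = 42000 kN·m²: δ_0 = 3.084 m and δ_{EE} = 0.01304 m/kN.
Compatibility — the beam at E must follow the support down by 0.02 m: δ_0 − R_E·δ_{EE} = 0.02, so R_E = (3.084 − 0.02)/0.01304 = 235 kN.

R_E = 235 kN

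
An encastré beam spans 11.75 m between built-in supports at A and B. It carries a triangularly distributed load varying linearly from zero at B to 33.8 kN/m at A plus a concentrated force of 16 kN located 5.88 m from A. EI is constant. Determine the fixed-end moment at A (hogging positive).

Release both end moments; the primary structure is a simply-supported span AB with redundants M_A and M_B.
Simple-span end rotations at A and B under the given loads:
  at A: triangular load, peak 33.8: w₀L³/(45EI) = 1218/EI
  at B: triangular load, peak 33.8: 7w₀L³/(360EI) = 1066/EI
  at A: point load 16 at a = 5.88: Pab(L + b)/(6LEI) = 138/EI
  at B: point load 16 at a = 5.88: Pab(L + a)/(6LEI) = 138.1/EI
  θ_A0 = 1357/EI,  θ_B0 = 1204/EI
Flexibility coefficients: a unit moment at one end gives L/(3EI) there and L/(6EI) at the far end, so f₁₁ = f₂₂ = 3.917/EI and f₁₂ = f₂₁ = 1.958/EI.
Compatibility — zero rotation at each built-in end:
  3.917 M_A + 1.958 M_B = 1357
  1.958 M_A + 3.917 M_B = 1204
Solving the pair gives M_A = 256.8 kN·m and M_B = 179.1 kN·m (hogging).

M_A = 256.8 kN·m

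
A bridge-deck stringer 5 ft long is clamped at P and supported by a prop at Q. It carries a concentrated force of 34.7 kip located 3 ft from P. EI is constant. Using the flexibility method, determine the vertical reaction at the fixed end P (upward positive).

Release the roller at Q. Primary structure: cantilever fixed at P.
Deflection at Q on the released cantilever, summing each load's contribution:
  point load 34.7 at a = 3: Pa²(3L − a)/(6EI) = 624.6/EI
Flexibility coefficient — unit upward force at Q: δ_{QQ} = L³/(3EI) = 41.67/EI.
The prop prevents deflection at Q: R_Q = δ_0/δ_{QQ} = 624.6/41.67 = 14.99 kip.
Vertical equilibrium: R_P = ΣP − R_Q = 34.7 − 14.99 = 19.71 kip.

R_P = 19.71 kip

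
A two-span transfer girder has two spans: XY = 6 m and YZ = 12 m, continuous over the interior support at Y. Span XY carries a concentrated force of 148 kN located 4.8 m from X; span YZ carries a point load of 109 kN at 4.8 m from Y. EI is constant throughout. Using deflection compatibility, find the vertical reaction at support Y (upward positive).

R_Y = 236.3 kN

Release continuity at Y by inserting a hinge; the redundant is the internal moment M_Y. The primary structure is two simply-supported spans XY and YZ.
End slopes at the hinge Y, treating each span as simply supported:
  span XY: point load 148 at a = 4.8: Pab(L + a)/(6LEI) = 255.7/EI
  span YZ: point load 109 at a = 4.8: Pab(L + b)/(6LEI) = 1005/EI
  relative rotation θ_0 = (255.7 + 1005)/EI = 1260/EI
A unit hogging moment at Y produces rotation L₁/(3EI) + L₂/(3EI) = 6/EI.
Slope continuity at Y: θ_0 = M_Y·6/EI, so M_Y = 1260/6 = 210 kN·m (hogging).
Span XY, ΣM about X with M_Y applied at Y: R_Y^{XY}·6 = 710.4 + 210, so R_Y^{XY} = 153.4 kN and R_X = 148 − 153.4 = -5.408 kN.
Span YZ, ΣM about Z: R_Y^{YZ}·12 = 784.8 + 210, so R_Y^{YZ} = 82.9 kN and R_Z = 109 − 82.9 = 26.1 kN.
R_Y = 153.4 + 82.9 = 236.3 kN.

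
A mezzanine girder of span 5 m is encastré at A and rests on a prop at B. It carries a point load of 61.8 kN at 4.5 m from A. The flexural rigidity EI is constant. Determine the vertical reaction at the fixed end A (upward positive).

Take the reaction at B as the redundant and release it; the primary structure is a cantilever fixed at A.
Primary-structure tip deflection at B by superposition:
  point load 61.8 at a = 4.5: Pa²(3L − a)/(6EI) = 2190/EI
Tip deflection under a unit load at B: L³/(3EI) = 41.67/EI.
The prop prevents deflection at B: R_B = δ_0/δ_{BB} = 2190/41.67 = 52.56 kN.
Vertical equilibrium: R_A = ΣP − R_B = 61.8 − 52.56 = 9.239 kN.

R_A = 9.239 kN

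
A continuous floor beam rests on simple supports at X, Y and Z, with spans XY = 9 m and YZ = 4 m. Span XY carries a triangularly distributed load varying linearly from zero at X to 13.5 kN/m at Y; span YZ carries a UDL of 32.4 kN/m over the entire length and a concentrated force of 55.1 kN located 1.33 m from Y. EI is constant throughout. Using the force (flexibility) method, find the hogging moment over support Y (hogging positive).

Insert a hinge at Y; M_Y is the redundant, and each span becomes simply supported.
End slopes at the hinge Y, treating each span as simply supported:
  span XY: triangular load, peak 13.5: w₀L³/(45EI) = 218.7/EI
  span YZ: UDL 32.4: wL³/(24EI) = 86.4/EI
  span YZ: point load 55.1 at a = 1.33: Pab(L + b)/(6LEI) = 54.38/EI
  relative rotation θ_0 = (218.7 + 140.8)/EI = 359.5/EI
A unit hogging moment at Y produces rotation L₁/(3EI) + L₂/(3EI) = 4.333/EI.
Compatibility: M_Y·(L₁+L₂)/(3EI) = θ_0, giving M_Y = 82.96 kN·m (hogging).

M_Y = 82.96 kN·m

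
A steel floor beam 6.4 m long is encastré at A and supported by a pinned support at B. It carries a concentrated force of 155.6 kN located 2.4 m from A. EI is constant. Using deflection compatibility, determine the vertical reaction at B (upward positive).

R_B = 28.72 kN

Take the reaction at B as the redundant and release it; the primary structure is a cantilever fixed at A.
Free-end deflection of the primary structure under the applied loading (downward +):
  point load 155.6 at a = 2.4: Pa²(3L − a)/(6EI) = 2510/EI
Tip deflection under a unit load at B: L³/(3EI) = 87.38/EI.
The prop prevents deflection at B: R_B = δ_0/δ_{BB} = 2510/87.38 = 28.72 kN.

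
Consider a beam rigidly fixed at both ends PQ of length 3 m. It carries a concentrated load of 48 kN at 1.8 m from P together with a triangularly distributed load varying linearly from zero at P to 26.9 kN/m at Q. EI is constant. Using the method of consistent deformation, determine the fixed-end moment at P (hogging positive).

Release both end moments; the primary structure is a simply-supported span PQ with redundants M_P and M_Q.
On the primary (simply-supported) span, the end slopes from the loading are:
  at P: point load 48 at a = 1.8: Pab(L + b)/(6LEI) = 24.19/EI
  at Q: point load 48 at a = 1.8: Pab(L + a)/(6LEI) = 27.65/EI
  at P: triangular load, peak 26.9: 7w₀L³/(360EI) = 14.12/EI
  at Q: triangular load, peak 26.9: w₀L³/(45EI) = 16.14/EI
  θ_P0 = 38.31/EI,  θ_Q0 = 43.79/EI
Flexibility coefficients: a unit moment at one end gives L/(3EI) there and L/(6EI) at the far end, so f₁₁ = f₂₂ = 1/EI and f₁₂ = f₂₁ = 0.5/EI.
Compatibility — zero rotation at each built-in end:
  1 M_P + 0.5 M_Q = 38.31
  0.5 M_P + 1 M_Q = 43.79
Solving the pair gives M_P = 21.89 kN·m and M_Q = 32.84 kN·m (hogging).

M_P = 21.89 kN·m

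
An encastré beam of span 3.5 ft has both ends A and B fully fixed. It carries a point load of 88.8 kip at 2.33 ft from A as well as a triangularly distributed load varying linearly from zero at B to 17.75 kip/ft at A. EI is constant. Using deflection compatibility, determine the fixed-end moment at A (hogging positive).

M_A = 33.99 kip·ft

Release both end moments; the primary structure is a simply-supported span AB with redundants M_A and M_B.
On the primary (simply-supported) span, the end slopes from the loading are:
  at A: point load 88.8 at a = 2.33: Pab(L + b)/(6LEI) = 53.83/EI
  at B: point load 88.8 at a = 2.33: Pab(L + a)/(6LEI) = 67.21/EI
  at A: triangular load, peak 17.75: w₀L³/(45EI) = 16.91/EI
  at B: triangular load, peak 17.75: 7w₀L³/(360EI) = 14.8/EI
  θ_A0 = 70.75/EI,  θ_B0 = 82/EI
Flexibility coefficients: a unit moment at one end gives L/(3EI) there and L/(6EI) at the far end, so f₁₁ = f₂₂ = 1.167/EI and f₁₂ = f₂₁ = 0.5833/EI.
Compatibility — zero rotation at each built-in end:
  1.167 M_A + 0.5833 M_B = 70.75
  0.5833 M_A + 1.167 M_B = 82
Solving the pair gives M_A = 33.99 kip·ft and M_B = 53.29 kip·ft (hogging).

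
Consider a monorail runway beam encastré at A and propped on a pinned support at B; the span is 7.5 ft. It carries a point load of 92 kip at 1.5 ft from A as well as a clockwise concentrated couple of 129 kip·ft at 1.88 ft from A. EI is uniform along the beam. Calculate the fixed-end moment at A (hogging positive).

Take the reaction at B as the redundant and release it; the primary structure is a cantilever fixed at A.
Free-end deflection of the primary structure under the applied loading (downward +):
  point load 92 at a = 1.5: Pa²(3L − a)/(6EI) = 724.5/EI
  clockwise couple 129 at a = 1.88: M₀a(2L − a)/(2EI) = 1591/EI
  δ_0 = 2315/EI
Flexibility coefficient — unit upward force at B: δ_{BB} = L³/(3EI) = 140.6/EI.
The prop prevents deflection at B: R_B = δ_0/δ_{BB} = 2315/140.6 = 16.47 kip.
Moment equilibrium about A: M_A = Σ(load moments about A) − R_B·L = 267 − 16.47×7.5 = 143.5 kip·ft.

M_A = 143.5 kip·ft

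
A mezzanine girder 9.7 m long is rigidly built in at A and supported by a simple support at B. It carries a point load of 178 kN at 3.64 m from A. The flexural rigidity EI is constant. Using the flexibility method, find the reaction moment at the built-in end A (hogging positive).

M_A = 328.8 kN·m

Remove the prop at B; the released (primary) structure is a cantilever built in at A.
Primary-structure tip deflection at B by superposition:
  point load 178 at a = 3.64: Pa²(3L − a)/(6EI) = 10008/EI
Tip deflection under a unit load at B: L³/(3EI) = 304.2/EI.
Compatibility at B: δ_0 − R_B·δ_{BB} = 0, so R_B = 10008/304.2 = 32.9 kN.
Moment equilibrium about A: M_A = Σ(load moments about A) − R_B·L = 647.9 − 32.9×9.7 = 328.8 kN·m.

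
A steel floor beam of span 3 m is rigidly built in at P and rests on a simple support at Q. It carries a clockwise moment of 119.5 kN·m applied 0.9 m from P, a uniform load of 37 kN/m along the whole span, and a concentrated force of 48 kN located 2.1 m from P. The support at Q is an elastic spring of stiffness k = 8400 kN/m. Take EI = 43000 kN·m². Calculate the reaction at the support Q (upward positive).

Take the reaction at Q as the redundant and release it; the primary structure is a cantilever fixed at P.
Deflection at Q on the released cantilever, summing each load's contribution:
  clockwise couple 119.5 at a = 0.9: M₀a(2L − a)/(2EI) = 274.3/EI
  UDL 37: wL⁴/(8EI) = 374.6/EI
  point load 48 at a = 2.1: Pa²(3L − a)/(6EI) = 243.4/EI
  δ_0 = 892.3/EI
Flexibility coefficient — unit upward force at Q: δ_{QQ} = L³/(3EI) = 9/EI.
With EI = 43000 kN·m²: δ_0 = 0.020751 m and δ_{QQ} = 0.000209 m/kN.
Compatibility — the spring shortens by R_Q/k under the reaction it provides: δ_0 − R_Q·δ_{QQ} = R_Q/k. With 1/k = 0.000119 m/kN, R_Q = δ_0 / (δ_{QQ} + 1/k) = 0.020751 / (0.000209 + 0.000119) = 63.2 kN.

R_Q = 63.2 kN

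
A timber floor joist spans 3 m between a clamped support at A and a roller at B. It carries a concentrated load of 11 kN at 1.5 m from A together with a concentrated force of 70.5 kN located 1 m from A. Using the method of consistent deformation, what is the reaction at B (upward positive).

Take the reaction at B as the redundant and release it; the primary structure is a cantilever fixed at A.
Downward deflection at the released point B due to the loads:
  point load 11 at a = 1.5: Pa²(3L − a)/(6EI) = 30.94/EI
  point load 70.5 at a = 1: Pa²(3L − a)/(6EI) = 94/EI
  δ_0 = 124.9/EI
Flexibility coefficient — unit upward force at B: δ_{BB} = L³/(3EI) = 9/EI.
The prop prevents deflection at B: R_B = δ_0/δ_{BB} = 124.9/9 = 13.88 kN.

R_B = 13.88 kN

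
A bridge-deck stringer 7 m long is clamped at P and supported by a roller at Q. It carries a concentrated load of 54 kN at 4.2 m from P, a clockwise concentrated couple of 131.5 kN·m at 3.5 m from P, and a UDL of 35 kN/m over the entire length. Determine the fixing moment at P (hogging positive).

M_P = 261.4 kN·m

Release the roller at Q. Primary structure: cantilever fixed at P.
Deflection at Q on the released cantilever, summing each load's contribution:
  point load 54 at a = 4.2: Pa²(3L − a)/(6EI) = 2667/EI
  clockwise couple 131.5 at a = 3.5: M₀a(2L − a)/(2EI) = 2416/EI
  UDL 35: wL⁴/(8EI) = 10504/EI
  δ_0 = 15588/EI
Flexibility coefficient — unit upward force at Q: δ_{QQ} = L³/(3EI) = 114.3/EI.
The prop prevents deflection at Q: R_Q = δ_0/δ_{QQ} = 15588/114.3 = 136.3 kN.
Moment equilibrium about P: M_P = Σ(load moments about P) − R_Q·L = 1216 − 136.3×7 = 261.4 kN·m.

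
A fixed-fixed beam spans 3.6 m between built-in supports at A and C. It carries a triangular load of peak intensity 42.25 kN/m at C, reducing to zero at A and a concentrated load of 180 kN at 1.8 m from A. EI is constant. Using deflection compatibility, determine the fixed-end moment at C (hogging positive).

M_C = 108.4 kN·m

Release both end moments; the primary structure is a simply-supported span AC with redundants M_A and M_C.
Simple-span end rotations at A and C under the given loads:
  at A: triangular load, peak 42.25: 7w₀L³/(360EI) = 38.33/EI
  at C: triangular load, peak 42.25: w₀L³/(45EI) = 43.8/EI
  at A: point load 180 at a = 1.8: Pab(L + b)/(6LEI) = 145.8/EI
  at C: point load 180 at a = 1.8: Pab(L + a)/(6LEI) = 145.8/EI
  θ_A0 = 184.1/EI,  θ_C0 = 189.6/EI
Flexibility coefficients: a unit moment at one end gives L/(3EI) there and L/(6EI) at the far end, so f₁₁ = f₂₂ = 1.2/EI and f₁₂ = f₂₁ = 0.6/EI.
Compatibility — zero rotation at each built-in end:
  1.2 M_A + 0.6 M_C = 184.1
  0.6 M_A + 1.2 M_C = 189.6
Solving the pair gives M_A = 99.25 kN·m and M_C = 108.4 kN·m (hogging).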